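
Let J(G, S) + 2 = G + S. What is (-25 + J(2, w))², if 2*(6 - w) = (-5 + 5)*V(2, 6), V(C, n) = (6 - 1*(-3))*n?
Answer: 361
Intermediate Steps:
V(C, n) = 9*n (V(C, n) = (6 + 3)*n = 9*n)
w = 6 (w = 6 - (-5 + 5)*9*6/2 = 6 - 0*54 = 6 - ½*0 = 6 + 0 = 6)
J(G, S) = -2 + G + S (J(G, S) = -2 + (G + S) = -2 + G + S)
(-25 + J(2, w))² = (-25 + (-2 + 2 + 6))² = (-25 + 6)² = (-19)² = 361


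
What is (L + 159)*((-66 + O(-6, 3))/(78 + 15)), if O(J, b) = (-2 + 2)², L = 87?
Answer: -5412/31 ≈ -174.58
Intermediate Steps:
O(J, b) = 0 (O(J, b) = 0² = 0)
(L + 159)*((-66 + O(-6, 3))/(78 + 15)) = (87 + 159)*((-66 + 0)/(78 + 15)) = 246*(-66/93) = 246*(-66*1/93) = 246*(-22/31) = -5412/31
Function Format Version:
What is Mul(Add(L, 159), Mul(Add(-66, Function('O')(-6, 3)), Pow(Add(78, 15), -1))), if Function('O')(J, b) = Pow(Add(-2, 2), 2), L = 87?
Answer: Rational(-5412, 31) ≈ -174.58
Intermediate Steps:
Function('O')(J, b) = 0 (Function('O')(J, b) = Pow(0, 2) = 0)
Mul(Add(L, 159), Mul(Add(-66, Function('O')(-6, 3)), Pow(Add(78, 15), -1))) = Mul(Add(87, 159), Mul(Add(-66, 0), Pow(Add(78, 15), -1))) = Mul(246, Mul(-66, Pow(93, -1))) = Mul(246, Mul(-66, Rational(1, 93))) = Mul(246, Rational(-22, 31)) = Rational(-5412, 31)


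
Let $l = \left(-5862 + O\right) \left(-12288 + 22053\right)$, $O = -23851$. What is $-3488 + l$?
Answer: $-290150933$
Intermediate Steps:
$l = -290147445$ ($l = \left(-5862 - 23851\right) \left(-12288 + 22053\right) = \left(-29713\right) 9765 = -290147445$)
$-3488 + l = -3488 - 290147445 = -290150933$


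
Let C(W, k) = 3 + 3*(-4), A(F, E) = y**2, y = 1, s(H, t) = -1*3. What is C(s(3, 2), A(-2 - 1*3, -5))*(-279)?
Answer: 2511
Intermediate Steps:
s(H, t) = -3
A(F, E) = 1 (A(F, E) = 1**2 = 1)
C(W, k) = -9 (C(W, k) = 3 - 12 = -9)
C(s(3, 2), A(-2 - 1*3, -5))*(-279) = -9*(-279) = 2511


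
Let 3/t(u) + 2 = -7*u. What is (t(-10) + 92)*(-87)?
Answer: -544533/68 ≈ -8007.8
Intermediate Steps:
t(u) = 3/(-2 - 7*u)
(t(-10) + 92)*(-87) = (-3/(2 + 7*(-10)) + 92)*(-87) = (-3/(2 - 70) + 92)*(-87) = (-3/(-68) + 92)*(-87) = (-3*(-1/68) + 92)*(-87) = (3/68 + 92)*(-87) = (6259/68)*(-87) = -544533/68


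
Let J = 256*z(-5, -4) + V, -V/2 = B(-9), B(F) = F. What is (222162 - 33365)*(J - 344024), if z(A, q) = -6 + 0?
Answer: -65237292974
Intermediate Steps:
z(A, q) = -6
V = 18 (V = -2*(-9) = 18)
J = -1518 (J = 256*(-6) + 18 = -1536 + 18 = -1518)
(222162 - 33365)*(J - 344024) = (222162 - 33365)*(-1518 - 344024) = 188797*(-345542) = -65237292974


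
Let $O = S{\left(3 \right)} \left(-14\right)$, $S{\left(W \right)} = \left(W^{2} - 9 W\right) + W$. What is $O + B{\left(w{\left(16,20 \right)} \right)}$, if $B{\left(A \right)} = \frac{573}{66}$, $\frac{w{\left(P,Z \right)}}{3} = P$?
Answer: $\frac{4811}{22} \approx 218.68$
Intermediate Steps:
$w{\left(P,Z \right)} = 3 P$
$B{\left(A \right)} = \frac{191}{22}$ ($B{\left(A \right)} = 573 \cdot \frac{1}{66} = \frac{191}{22}$)
$S{\left(W \right)} = W^{2} - 8 W$
$O = 210$ ($O = 3 \left(-8 + 3\right) \left(-14\right) = 3 \left(-5\right) \left(-14\right) = \left(-15\right) \left(-14\right) = 210$)
$O + B{\left(w{\left(16,20 \right)} \right)} = 210 + \frac{191}{22} = \frac{4811}{22}$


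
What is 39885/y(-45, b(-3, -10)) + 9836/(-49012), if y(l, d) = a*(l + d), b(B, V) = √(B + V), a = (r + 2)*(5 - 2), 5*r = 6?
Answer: -36733500947/399545824 - 66475*I*√13/32608 ≈ -91.938 - 7.3503*I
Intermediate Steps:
r = 6/5 (r = (⅕)*6 = 6/5 ≈ 1.2000)
a = 48/5 (a = (6/5 + 2)*(5 - 2) = (16/5)*3 = 48/5 ≈ 9.6000)
y(l, d) = 48*d/5 + 48*l/5 (y(l, d) = 48*(l + d)/5 = 48*(d + l)/5 = 48*d/5 + 48*l/5)
39885/y(-45, b(-3, -10)) + 9836/(-49012) = 39885/(48*√(-3 - 10)/5 + (48/5)*(-45)) + 9836/(-49012) = 39885/(48*√(-13)/5 - 432) + 9836*(-1/49012) = 39885/(48*(I*√13)/5 - 432) - 2459/12253 = 39885/(48*I*√13/5 - 432) - 2459/12253 = 39885/(-432 + 48*I*√13/5) - 2459/12253 = -2459/12253 + 39885/(-432 + 48*I*√13/5)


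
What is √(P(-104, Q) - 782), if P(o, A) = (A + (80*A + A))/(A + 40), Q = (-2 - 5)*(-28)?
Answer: 18*I*√7670/59 ≈ 26.719*I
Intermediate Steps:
Q = 196 (Q = -7*(-28) = 196)
P(o, A) = 82*A/(40 + A) (P(o, A) = (A + 81*A)/(40 + A) = (82*A)/(40 + A) = 82*A/(40 + A))
√(P(-104, Q) - 782) = √(82*196/(40 + 196) - 782) = √(82*196/236 - 782) = √(82*196*(1/236) - 782) = √(4018/59 - 782) = √(-42120/59) = 18*I*√7670/59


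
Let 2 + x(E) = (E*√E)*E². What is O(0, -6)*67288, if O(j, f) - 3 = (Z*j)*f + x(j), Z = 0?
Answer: 67288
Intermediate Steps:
x(E) = -2 + E^(7/2) (x(E) = -2 + (E*√E)*E² = -2 + E^(3/2)*E² = -2 + E^(7/2))
O(j, f) = 1 + j^(7/2) (O(j, f) = 3 + ((0*j)*f + (-2 + j^(7/2))) = 3 + (0*f + (-2 + j^(7/2))) = 3 + (0 + (-2 + j^(7/2))) = 3 + (-2 + j^(7/2)) = 1 + j^(7/2))
O(0, -6)*67288 = (1 + 0^(7/2))*67288 = (1 + 0)*67288 = 1*67288 = 67288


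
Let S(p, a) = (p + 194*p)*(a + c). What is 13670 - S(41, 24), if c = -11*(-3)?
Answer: -442045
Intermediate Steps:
c = 33
S(p, a) = 195*p*(33 + a) (S(p, a) = (p + 194*p)*(a + 33) = (195*p)*(33 + a) = 195*p*(33 + a))
13670 - S(41, 24) = 13670 - 195*41*(33 + 24) = 13670 - 195*41*57 = 13670 - 1*455715 = 13670 - 455715 = -442045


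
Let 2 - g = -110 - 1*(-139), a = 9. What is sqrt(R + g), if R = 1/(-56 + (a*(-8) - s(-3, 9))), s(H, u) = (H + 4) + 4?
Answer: 2*I*sqrt(119434)/133 ≈ 5.1969*I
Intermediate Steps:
s(H, u) = 8 + H (s(H, u) = (4 + H) + 4 = 8 + H)
g = -27 (g = 2 - (-110 - 1*(-139)) = 2 - (-110 + 139) = 2 - 1*29 = 2 - 29 = -27)
R = -1/133 (R = 1/(-56 + (9*(-8) - (8 - 3))) = 1/(-56 + (-72 - 1*5)) = 1/(-56 + (-72 - 5)) = 1/(-56 - 77) = 1/(-133) = -1/133 ≈ -0.0075188)
sqrt(R + g) = sqrt(-1/133 - 27) = sqrt(-3592/133) = 2*I*sqrt(119434)/133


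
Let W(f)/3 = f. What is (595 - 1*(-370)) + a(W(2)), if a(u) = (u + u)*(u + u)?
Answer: 1109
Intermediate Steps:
W(f) = 3*f
a(u) = 4*u² (a(u) = (2*u)*(2*u) = 4*u²)
(595 - 1*(-370)) + a(W(2)) = (595 - 1*(-370)) + 4*(3*2)² = (595 + 370) + 4*6² = 965 + 4*36 = 965 + 144 = 1109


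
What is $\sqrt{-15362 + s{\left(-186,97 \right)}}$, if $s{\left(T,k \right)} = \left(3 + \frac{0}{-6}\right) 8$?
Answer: $i \sqrt{15338} \approx 123.85 i$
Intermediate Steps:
$s{\left(T,k \right)} = 24$ ($s{\left(T,k \right)} = \left(3 + 0 \left(- \frac{1}{6}\right)\right) 8 = \left(3 + 0\right) 8 = 3 \cdot 8 = 24$)
$\sqrt{-15362 + s{\left(-186,97 \right)}} = \sqrt{-15362 + 24} = \sqrt{-15338} = i \sqrt{15338}$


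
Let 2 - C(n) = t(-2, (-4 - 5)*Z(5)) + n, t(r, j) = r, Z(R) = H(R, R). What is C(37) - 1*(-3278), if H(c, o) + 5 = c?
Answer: 3245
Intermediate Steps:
H(c, o) = -5 + c
Z(R) = -5 + R
C(n) = 4 - n (C(n) = 2 - (-2 + n) = 2 + (2 - n) = 4 - n)
C(37) - 1*(-3278) = (4 - 1*37) - 1*(-3278) = (4 - 37) + 3278 = -33 + 3278 = 3245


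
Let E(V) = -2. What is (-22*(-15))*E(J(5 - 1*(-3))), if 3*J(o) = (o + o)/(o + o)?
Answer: -660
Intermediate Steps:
J(o) = 1/3 (J(o) = ((o + o)/(o + o))/3 = ((2*o)/((2*o)))/3 = ((2*o)*(1/(2*o)))/3 = (1/3)*1 = 1/3)
(-22*(-15))*E(J(5 - 1*(-3))) = -22*(-15)*(-2) = 330*(-2) = -660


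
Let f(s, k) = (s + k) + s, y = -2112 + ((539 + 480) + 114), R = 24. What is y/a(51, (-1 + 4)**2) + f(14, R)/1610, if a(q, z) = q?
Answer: -786769/41055 ≈ -19.164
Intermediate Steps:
y = -979 (y = -2112 + (1019 + 114) = -2112 + 1133 = -979)
f(s, k) = k + 2*s (f(s, k) = (k + s) + s = k + 2*s)
y/a(51, (-1 + 4)**2) + f(14, R)/1610 = -979/51 + (24 + 2*14)/1610 = -979*1/51 + (24 + 28)*(1/1610) = -979/51 + 52*(1/1610) = -979/51 + 26/805 = -786769/41055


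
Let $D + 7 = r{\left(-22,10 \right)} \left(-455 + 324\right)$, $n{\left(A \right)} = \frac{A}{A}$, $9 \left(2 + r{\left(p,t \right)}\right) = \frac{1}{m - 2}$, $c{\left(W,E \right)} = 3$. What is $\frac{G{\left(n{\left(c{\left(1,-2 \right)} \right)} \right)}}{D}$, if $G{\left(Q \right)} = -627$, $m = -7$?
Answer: $- \frac{2673}{1094} \approx -2.4433$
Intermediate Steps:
$r{\left(p,t \right)} = - \frac{163}{81}$ ($r{\left(p,t \right)} = -2 + \frac{1}{9 \left(-7 - 2\right)} = -2 + \frac{1}{9 \left(-9\right)} = -2 + \frac{1}{9} \left(- \frac{1}{9}\right) = -2 - \frac{1}{81} = - \frac{163}{81}$)
$n{\left(A \right)} = 1$
$D = \frac{20786}{81}$ ($D = -7 - \frac{163 \left(-455 + 324\right)}{81} = -7 - - \frac{21353}{81} = -7 + \frac{21353}{81} = \frac{20786}{81} \approx 256.62$)
$\frac{G{\left(n{\left(c{\left(1,-2 \right)} \right)} \right)}}{D} = - \frac{627}{\frac{20786}{81}} = \left(-627\right) \frac{81}{20786} = - \frac{2673}{1094}$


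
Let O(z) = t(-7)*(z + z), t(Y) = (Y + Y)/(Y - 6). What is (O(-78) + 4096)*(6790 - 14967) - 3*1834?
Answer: -32124758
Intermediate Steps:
t(Y) = 2*Y/(-6 + Y) (t(Y) = (2*Y)/(-6 + Y) = 2*Y/(-6 + Y))
O(z) = 28*z/13 (O(z) = (2*(-7)/(-6 - 7))*(z + z) = (2*(-7)/(-13))*(2*z) = (2*(-7)*(-1/13))*(2*z) = 14*(2*z)/13 = 28*z/13)
(O(-78) + 4096)*(6790 - 14967) - 3*1834 = ((28/13)*(-78) + 4096)*(6790 - 14967) - 3*1834 = (-168 + 4096)*(-8177) - 5502 = 3928*(-8177) - 5502 = -32119256 - 5502 = -32124758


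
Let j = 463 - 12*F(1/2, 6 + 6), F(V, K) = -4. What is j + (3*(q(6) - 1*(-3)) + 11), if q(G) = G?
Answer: 549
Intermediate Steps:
j = 511 (j = 463 - 12*(-4) = 463 + 48 = 511)
j + (3*(q(6) - 1*(-3)) + 11) = 511 + (3*(6 - 1*(-3)) + 11) = 511 + (3*(6 + 3) + 11) = 511 + (3*9 + 11) = 511 + (27 + 11) = 511 + 38 = 549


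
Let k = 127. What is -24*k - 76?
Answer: -3124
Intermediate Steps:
-24*k - 76 = -24*127 - 76 = -3048 - 76 = -3124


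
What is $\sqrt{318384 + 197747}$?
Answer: $\sqrt{516131} \approx 718.42$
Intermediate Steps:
$\sqrt{318384 + 197747} = \sqrt{516131}$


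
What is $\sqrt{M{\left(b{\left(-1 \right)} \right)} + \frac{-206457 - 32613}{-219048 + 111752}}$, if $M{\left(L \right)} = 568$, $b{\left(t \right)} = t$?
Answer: $\frac{\sqrt{102573631447}}{13412} \approx 23.879$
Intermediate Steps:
$\sqrt{M{\left(b{\left(-1 \right)} \right)} + \frac{-206457 - 32613}{-219048 + 111752}} = \sqrt{568 + \frac{-206457 - 32613}{-219048 + 111752}} = \sqrt{568 - \frac{239070}{-107296}} = \sqrt{568 - - \frac{119535}{53648}} = \sqrt{568 + \frac{119535}{53648}} = \sqrt{\frac{30591599}{53648}} = \frac{\sqrt{102573631447}}{13412}$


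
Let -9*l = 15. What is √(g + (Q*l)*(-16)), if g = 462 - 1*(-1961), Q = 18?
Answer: √2903 ≈ 53.880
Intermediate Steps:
l = -5/3 (l = -⅑*15 = -5/3 ≈ -1.6667)
g = 2423 (g = 462 + 1961 = 2423)
√(g + (Q*l)*(-16)) = √(2423 + (18*(-5/3))*(-16)) = √(2423 - 30*(-16)) = √(2423 + 480) = √2903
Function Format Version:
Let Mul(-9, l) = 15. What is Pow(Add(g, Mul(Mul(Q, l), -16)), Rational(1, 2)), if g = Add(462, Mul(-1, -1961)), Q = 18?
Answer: Pow(2903, Rational(1, 2)) ≈ 53.880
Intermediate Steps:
l = Rational(-5, 3) (l = Mul(Rational(-1, 9), 15) = Rational(-5, 3) ≈ -1.6667)
g = 2423 (g = Add(462, 1961) = 2423)
Pow(Add(g, Mul(Mul(Q, l), -16)), Rational(1, 2)) = Pow(Add(2423, Mul(Mul(18, Rational(-5, 3)), -16)), Rational(1, 2)) = Pow(Add(2423, Mul(-30, -16)), Rational(1, 2)) = Pow(Add(2423, 480), Rational(1, 2)) = Pow(2903, Rational(1, 2))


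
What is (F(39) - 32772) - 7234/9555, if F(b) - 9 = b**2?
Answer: -298524544/9555 ≈ -31243.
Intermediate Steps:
F(b) = 9 + b**2
(F(39) - 32772) - 7234/9555 = ((9 + 39**2) - 32772) - 7234/9555 = ((9 + 1521) - 32772) - 7234*1/9555 = (1530 - 32772) - 7234/9555 = -31242 - 7234/9555 = -298524544/9555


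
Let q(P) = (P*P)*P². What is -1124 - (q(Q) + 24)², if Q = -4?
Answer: -79524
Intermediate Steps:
q(P) = P⁴ (q(P) = P²*P² = P⁴)
-1124 - (q(Q) + 24)² = -1124 - ((-4)⁴ + 24)² = -1124 - (256 + 24)² = -1124 - 1*280² = -1124 - 1*78400 = -1124 - 78400 = -79524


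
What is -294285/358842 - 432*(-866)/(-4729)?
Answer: -45212924023/565654606 ≈ -79.930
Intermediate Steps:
-294285/358842 - 432*(-866)/(-4729) = -294285*1/358842 + 374112*(-1/4729) = -98095/119614 - 374112/4729 = -45212924023/565654606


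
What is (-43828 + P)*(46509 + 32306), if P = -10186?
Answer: -4257113410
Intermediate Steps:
(-43828 + P)*(46509 + 32306) = (-43828 - 10186)*(46509 + 32306) = -54014*78815 = -4257113410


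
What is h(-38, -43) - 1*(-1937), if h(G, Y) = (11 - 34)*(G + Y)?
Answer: 3800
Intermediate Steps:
h(G, Y) = -23*G - 23*Y (h(G, Y) = -23*(G + Y) = -23*G - 23*Y)
h(-38, -43) - 1*(-1937) = (-23*(-38) - 23*(-43)) - 1*(-1937) = (874 + 989) + 1937 = 1863 + 1937 = 3800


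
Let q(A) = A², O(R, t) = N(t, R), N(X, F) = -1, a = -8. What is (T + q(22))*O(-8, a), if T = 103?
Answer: -587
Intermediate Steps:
O(R, t) = -1
(T + q(22))*O(-8, a) = (103 + 22²)*(-1) = (103 + 484)*(-1) = 587*(-1) = -587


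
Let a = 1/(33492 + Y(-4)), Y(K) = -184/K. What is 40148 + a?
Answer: 1346483625/33538 ≈ 40148.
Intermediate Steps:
a = 1/33538 (a = 1/(33492 - 184/(-4)) = 1/(33492 - 184*(-¼)) = 1/(33492 + 46) = 1/33538 ≈ 2.9817e-5)
40148 + a = 40148 + 1/33538 = 1346483625/33538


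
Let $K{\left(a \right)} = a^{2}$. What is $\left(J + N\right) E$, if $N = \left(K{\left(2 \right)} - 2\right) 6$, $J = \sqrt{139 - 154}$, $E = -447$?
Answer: $-5364 - 447 i \sqrt{15} \approx -5364.0 - 1731.2 i$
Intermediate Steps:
$J = i \sqrt{15}$ ($J = \sqrt{-15} = i \sqrt{15} \approx 3.873 i$)
$N = 12$ ($N = \left(2^{2} - 2\right) 6 = \left(4 - 2\right) 6 = 2 \cdot 6 = 12$)
$\left(J + N\right) E = \left(i \sqrt{15} + 12\right) \left(-447\right) = \left(12 + i \sqrt{15}\right) \left(-447\right) = -5364 - 447 i \sqrt{15}$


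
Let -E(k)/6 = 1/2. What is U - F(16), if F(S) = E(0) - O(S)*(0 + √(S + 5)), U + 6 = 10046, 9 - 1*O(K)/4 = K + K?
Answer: 10043 - 92*√21 ≈ 9621.4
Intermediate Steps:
O(K) = 36 - 8*K (O(K) = 36 - 4*(K + K) = 36 - 8*K)
U = 10040 (U = -6 + 10046 = 10040)
E(k) = -3 (E(k) = -6/2 = -6*½ = -3)
F(S) = -3 - √(5 + S)*(36 - 8*S) (F(S) = -3 - (36 - 8*S)*(0 + √(S + 5)) = -3 - (36 - 8*S)*(0 + √(5 + S)) = -3 - (36 - 8*S)*√(5 + S) = -3 - √(5 + S)*(36 - 8*S))
U - F(16) = 10040 - (-3 + √(5 + 16)*(-36 + 8*16)) = 10040 - (-3 + √21*(-36 + 128)) = 10040 - (-3 + √21*92) = 10040 - (-3 + 92*√21) = 10040 + (3 - 92*√21) = 10043 - 92*√21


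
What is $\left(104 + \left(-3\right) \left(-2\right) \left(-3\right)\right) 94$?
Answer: $8084$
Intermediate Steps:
$\left(104 + \left(-3\right) \left(-2\right) \left(-3\right)\right) 94 = \left(104 + 6 \left(-3\right)\right) 94 = \left(104 - 18\right) 94 = 86 \cdot 94 = 8084$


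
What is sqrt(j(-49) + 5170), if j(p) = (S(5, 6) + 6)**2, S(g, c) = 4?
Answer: sqrt(5270) ≈ 72.595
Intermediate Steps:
j(p) = 100 (j(p) = (4 + 6)**2 = 10**2 = 100)
sqrt(j(-49) + 5170) = sqrt(100 + 5170) = sqrt(5270)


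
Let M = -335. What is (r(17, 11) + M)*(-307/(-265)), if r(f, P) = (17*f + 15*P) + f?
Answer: 41752/265 ≈ 157.55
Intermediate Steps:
r(f, P) = 15*P + 18*f (r(f, P) = (15*P + 17*f) + f = 15*P + 18*f)
(r(17, 11) + M)*(-307/(-265)) = ((15*11 + 18*17) - 335)*(-307/(-265)) = ((165 + 306) - 335)*(-307*(-1/265)) = (471 - 335)*(307/265) = 136*(307/265) = 41752/265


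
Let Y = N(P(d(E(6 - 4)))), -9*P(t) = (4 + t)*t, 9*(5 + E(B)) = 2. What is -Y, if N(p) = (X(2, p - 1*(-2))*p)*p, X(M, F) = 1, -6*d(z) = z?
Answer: -124032769/688747536 ≈ -0.18008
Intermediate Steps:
E(B) = -43/9 (E(B) = -5 + (⅑)*2 = -5 + 2/9 = -43/9)
d(z) = -z/6
P(t) = -t*(4 + t)/9 (P(t) = -(4 + t)*t/9 = -t*(4 + t)/9)
N(p) = p² (N(p) = (1*p)*p = p*p = p²)
Y = 124032769/688747536 (Y = (-(-⅙*(-43/9))*(4 - ⅙*(-43/9))/9)² = (-⅑*43/54*(4 + 43/54))² = (-⅑*43/54*259/54)² = (-11137/26244)² = 124032769/688747536 ≈ 0.18008)
-Y = -1*124032769/688747536 = -124032769/688747536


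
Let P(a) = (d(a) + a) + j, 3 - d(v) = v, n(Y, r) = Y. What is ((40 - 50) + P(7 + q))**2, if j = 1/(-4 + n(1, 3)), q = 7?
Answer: 484/9 ≈ 53.778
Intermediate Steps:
d(v) = 3 - v
j = -1/3 (j = 1/(-4 + 1) = 1/(-3) = -1/3 ≈ -0.33333)
P(a) = 8/3 (P(a) = ((3 - a) + a) - 1/3 = 3 - 1/3 = 8/3)
((40 - 50) + P(7 + q))**2 = ((40 - 50) + 8/3)**2 = (-10 + 8/3)**2 = (-22/3)**2 = 484/9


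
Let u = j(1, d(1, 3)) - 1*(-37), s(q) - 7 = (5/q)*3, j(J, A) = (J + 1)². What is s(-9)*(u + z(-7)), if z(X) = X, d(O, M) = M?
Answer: 544/3 ≈ 181.33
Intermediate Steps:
j(J, A) = (1 + J)²
s(q) = 7 + 15/q (s(q) = 7 + (5/q)*3 = 7 + 15/q)
u = 41 (u = (1 + 1)² - 1*(-37) = 2² + 37 = 4 + 37 = 41)
s(-9)*(u + z(-7)) = (7 + 15/(-9))*(41 - 7) = (7 + 15*(-⅑))*34 = (7 - 5/3)*34 = (16/3)*34 = 544/3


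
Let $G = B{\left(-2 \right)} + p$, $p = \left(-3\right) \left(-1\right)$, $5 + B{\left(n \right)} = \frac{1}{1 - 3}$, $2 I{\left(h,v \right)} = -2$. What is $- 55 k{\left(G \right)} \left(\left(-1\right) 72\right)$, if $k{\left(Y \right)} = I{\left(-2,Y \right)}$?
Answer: $-3960$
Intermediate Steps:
$I{\left(h,v \right)} = -1$ ($I{\left(h,v \right)} = \frac{1}{2} \left(-2\right) = -1$)
$B{\left(n \right)} = - \frac{11}{2}$ ($B{\left(n \right)} = -5 + \frac{1}{1 - 3} = -5 + \frac{1}{-2} = -5 - \frac{1}{2} = - \frac{11}{2}$)
$p = 3$
$G = - \frac{5}{2}$ ($G = - \frac{11}{2} + 3 = - \frac{5}{2} \approx -2.5$)
$k{\left(Y \right)} = -1$
$- 55 k{\left(G \right)} \left(\left(-1\right) 72\right) = \left(-55\right) \left(-1\right) \left(\left(-1\right) 72\right) = 55 \left(-72\right) = -3960$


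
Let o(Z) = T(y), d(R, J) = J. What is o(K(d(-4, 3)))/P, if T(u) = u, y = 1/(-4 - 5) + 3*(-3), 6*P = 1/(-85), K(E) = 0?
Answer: 13940/3 ≈ 4646.7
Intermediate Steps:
P = -1/510 (P = (⅙)/(-85) = (⅙)*(-1/85) = -1/510 ≈ -0.0019608)
y = -82/9 (y = 1/(-9) - 9 = -⅑ - 9 = -82/9 ≈ -9.1111)
o(Z) = -82/9
o(K(d(-4, 3)))/P = -82/(9*(-1/510)) = -82/9*(-510) = 13940/3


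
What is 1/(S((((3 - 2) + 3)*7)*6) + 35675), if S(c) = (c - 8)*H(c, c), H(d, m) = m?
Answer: 1/62555 ≈ 1.5986e-5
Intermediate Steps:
S(c) = c*(-8 + c) (S(c) = (c - 8)*c = (-8 + c)*c = c*(-8 + c))
1/(S((((3 - 2) + 3)*7)*6) + 35675) = 1/(((((3 - 2) + 3)*7)*6)*(-8 + (((3 - 2) + 3)*7)*6) + 35675) = 1/((((1 + 3)*7)*6)*(-8 + ((1 + 3)*7)*6) + 35675) = 1/(((4*7)*6)*(-8 + (4*7)*6) + 35675) = 1/((28*6)*(-8 + 28*6) + 35675) = 1/(168*(-8 + 168) + 35675) = 1/(168*160 + 35675) = 1/(26880 + 35675) = 1/62555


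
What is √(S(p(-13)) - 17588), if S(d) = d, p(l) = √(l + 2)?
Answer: √(-17588 + I*√11) ≈ 0.012 + 132.62*I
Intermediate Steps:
p(l) = √(2 + l)
√(S(p(-13)) - 17588) = √(√(2 - 13) - 17588) = √(√(-11) - 17588) = √(I*√11 - 17588) = √(-17588 + I*√11)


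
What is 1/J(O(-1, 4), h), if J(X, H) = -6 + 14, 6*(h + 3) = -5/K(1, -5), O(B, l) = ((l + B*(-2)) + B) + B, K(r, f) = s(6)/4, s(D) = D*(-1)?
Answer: ⅛ ≈ 0.12500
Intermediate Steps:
s(D) = -D
K(r, f) = -3/2 (K(r, f) = -1*6/4 = -6*¼ = -3/2)
O(B, l) = l (O(B, l) = ((l - 2*B) + B) + B = (l - B) + B = l)
h = -22/9 (h = -3 + (-5/(-3/2))/6 = -3 + (-5*(-⅔))/6 = -3 + (⅙)*(10/3) = -3 + 5/9 = -22/9 ≈ -2.4444)
J(X, H) = 8
1/J(O(-1, 4), h) = 1/8 = ⅛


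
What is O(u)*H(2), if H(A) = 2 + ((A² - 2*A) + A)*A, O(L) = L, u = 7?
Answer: 42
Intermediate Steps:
H(A) = 2 + A*(A² - A) (H(A) = 2 + (A² - A)*A = 2 + A*(A² - A))
O(u)*H(2) = 7*(2 + 2³ - 1*2²) = 7*(2 + 8 - 1*4) = 7*(2 + 8 - 4) = 7*6 = 42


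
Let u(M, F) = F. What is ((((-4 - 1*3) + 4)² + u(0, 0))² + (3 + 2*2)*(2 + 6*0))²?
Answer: 9025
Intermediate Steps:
((((-4 - 1*3) + 4)² + u(0, 0))² + (3 + 2*2)*(2 + 6*0))² = ((((-4 - 1*3) + 4)² + 0)² + (3 + 2*2)*(2 + 6*0))² = ((((-4 - 3) + 4)² + 0)² + (3 + 4)*(2 + 0))² = (((-7 + 4)² + 0)² + 7*2)² = (((-3)² + 0)² + 14)² = ((9 + 0)² + 14)² = (9² + 14)² = (81 + 14)² = 95² = 9025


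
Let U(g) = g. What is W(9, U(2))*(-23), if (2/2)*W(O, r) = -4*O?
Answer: 828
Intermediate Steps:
W(O, r) = -4*O
W(9, U(2))*(-23) = -4*9*(-23) = -36*(-23) = 828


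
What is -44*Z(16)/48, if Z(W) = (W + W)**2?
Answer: -2816/3 ≈ -938.67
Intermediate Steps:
Z(W) = 4*W**2 (Z(W) = (2*W)**2 = 4*W**2)
-44*Z(16)/48 = -44*4*16**2/48 = -44*4*256/48 = -45056/48 = -44*64/3 = -2816/3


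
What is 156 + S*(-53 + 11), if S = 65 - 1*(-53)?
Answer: -4800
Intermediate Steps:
S = 118 (S = 65 + 53 = 118)
156 + S*(-53 + 11) = 156 + 118*(-53 + 11) = 156 + 118*(-42) = 156 - 4956 = -4800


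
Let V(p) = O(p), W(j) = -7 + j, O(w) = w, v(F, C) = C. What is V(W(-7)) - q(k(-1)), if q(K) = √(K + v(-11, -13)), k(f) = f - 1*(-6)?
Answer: -14 - 2*I*√2 ≈ -14.0 - 2.8284*I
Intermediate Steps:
k(f) = 6 + f (k(f) = f + 6 = 6 + f)
q(K) = √(-13 + K) (q(K) = √(K - 13) = √(-13 + K))
V(p) = p
V(W(-7)) - q(k(-1)) = (-7 - 7) - √(-13 + (6 - 1)) = -14 - √(-13 + 5) = -14 - √(-8) = -14 - 2*I*√2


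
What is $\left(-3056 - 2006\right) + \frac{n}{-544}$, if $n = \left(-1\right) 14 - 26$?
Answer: $- \frac{344211}{68} \approx -5061.9$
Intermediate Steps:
$n = -40$ ($n = -14 - 26 = -40$)
$\left(-3056 - 2006\right) + \frac{n}{-544} = \left(-3056 - 2006\right) - \frac{40}{-544} = -5062 - - \frac{5}{68} = -5062 + \frac{5}{68} = - \frac{344211}{68}$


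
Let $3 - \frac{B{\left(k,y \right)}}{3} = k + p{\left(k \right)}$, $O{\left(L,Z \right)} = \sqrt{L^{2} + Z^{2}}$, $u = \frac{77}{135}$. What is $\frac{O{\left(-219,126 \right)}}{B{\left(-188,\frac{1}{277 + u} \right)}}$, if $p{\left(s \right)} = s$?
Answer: $\frac{\sqrt{7093}}{379} \approx 0.22222$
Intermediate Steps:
$u = \frac{77}{135}$ ($u = 77 \cdot \frac{1}{135} = \frac{77}{135} \approx 0.57037$)
$B{\left(k,y \right)} = 9 - 6 k$ ($B{\left(k,y \right)} = 9 - 3 \left(k + k\right) = 9 - 3 \cdot 2 k = 9 - 6 k$)
$\frac{O{\left(-219,126 \right)}}{B{\left(-188,\frac{1}{277 + u} \right)}} = \frac{\sqrt{\left(-219\right)^{2} + 126^{2}}}{9 - -1128} = \frac{\sqrt{47961 + 15876}}{9 + 1128} = \frac{\sqrt{63837}}{1137} = 3 \sqrt{7093} \cdot \frac{1}{1137} = \frac{\sqrt{7093}}{379}$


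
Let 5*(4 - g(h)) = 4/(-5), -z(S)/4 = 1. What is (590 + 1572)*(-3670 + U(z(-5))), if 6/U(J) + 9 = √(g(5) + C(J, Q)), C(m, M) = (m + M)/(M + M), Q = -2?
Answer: -29895249580/3767 - 64860*√566/3767 ≈ -7.9365e+6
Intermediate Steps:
C(m, M) = (M + m)/(2*M) (C(m, M) = (M + m)/((2*M)) = (M + m)*(1/(2*M)) = (M + m)/(2*M))
z(S) = -4 (z(S) = -4*1 = -4)
g(h) = 104/25 (g(h) = 4 - 4/(5*(-5)) = 4 - 4*(-1)/(5*5) = 4 - ⅕*(-⅘) = 4 + 4/25 = 104/25)
U(J) = 6/(-9 + √(233/50 - J/4)) (U(J) = 6/(-9 + √(104/25 + (½)*(-2 + J)/(-2))) = 6/(-9 + √(104/25 + (½)*(-½)*(-2 + J))) = 6/(-9 + √(104/25 + (½ - J/4))) = 6/(-9 + √(233/50 - J/4)))
(590 + 1572)*(-3670 + U(z(-5))) = (590 + 1572)*(-3670 + 60/(-90 + √(466 - 25*(-4)))) = 2162*(-3670 + 60/(-90 + √(466 + 100))) = 2162*(-3670 + 60/(-90 + √566)) = -7934540 + 129720/(-90 + √566)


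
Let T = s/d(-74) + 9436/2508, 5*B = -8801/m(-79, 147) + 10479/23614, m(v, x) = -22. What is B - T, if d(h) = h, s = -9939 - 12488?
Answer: -621043197641/2739105930 ≈ -226.73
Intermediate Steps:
s = -22427
B = 52014338/649385 (B = (-8801/(-22) + 10479/23614)/5 = (-8801*(-1/22) + 10479*(1/23614))/5 = (8801/22 + 10479/23614)/5 = (⅕)*(52014338/129877) = 52014338/649385 ≈ 80.098)
T = 14236295/46398 (T = -22427/(-74) + 9436/2508 = -22427*(-1/74) + 9436*(1/2508) = 22427/74 + 2359/627 = 14236295/46398 ≈ 306.83)
B - T = 52014338/649385 - 1*14236295/46398 = 52014338/649385 - 14236295/46398 = -621043197641/2739105930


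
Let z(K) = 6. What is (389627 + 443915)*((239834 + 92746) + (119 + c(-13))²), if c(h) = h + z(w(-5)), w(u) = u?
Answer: 287675349208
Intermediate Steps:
c(h) = 6 + h (c(h) = h + 6 = 6 + h)
(389627 + 443915)*((239834 + 92746) + (119 + c(-13))²) = (389627 + 443915)*((239834 + 92746) + (119 + (6 - 13))²) = 833542*(332580 + (119 - 7)²) = 833542*(332580 + 112²) = 833542*(332580 + 12544) = 833542*345124 = 287675349208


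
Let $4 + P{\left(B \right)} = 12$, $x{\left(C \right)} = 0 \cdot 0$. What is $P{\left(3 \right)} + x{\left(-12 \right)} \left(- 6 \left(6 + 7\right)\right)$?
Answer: $8$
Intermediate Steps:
$x{\left(C \right)} = 0$
$P{\left(B \right)} = 8$ ($P{\left(B \right)} = -4 + 12 = 8$)
$P{\left(3 \right)} + x{\left(-12 \right)} \left(- 6 \left(6 + 7\right)\right) = 8 + 0 \left(- 6 \left(6 + 7\right)\right) = 8 + 0 \left(\left(-6\right) 13\right) = 8 + 0 \left(-78\right) = 8 + 0 = 8$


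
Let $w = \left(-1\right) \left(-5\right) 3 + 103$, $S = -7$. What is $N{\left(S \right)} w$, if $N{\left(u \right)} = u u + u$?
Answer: $4956$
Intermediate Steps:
$N{\left(u \right)} = u + u^{2}$ ($N{\left(u \right)} = u^{2} + u = u + u^{2}$)
$w = 118$ ($w = 5 \cdot 3 + 103 = 15 + 103 = 118$)
$N{\left(S \right)} w = - 7 \left(1 - 7\right) 118 = \left(-7\right) \left(-6\right) 118 = 42 \cdot 118 = 4956$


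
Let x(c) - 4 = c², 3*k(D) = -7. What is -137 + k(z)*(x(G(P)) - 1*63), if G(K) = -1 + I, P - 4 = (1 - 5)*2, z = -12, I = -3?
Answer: -110/3 ≈ -36.667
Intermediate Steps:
k(D) = -7/3 (k(D) = (⅓)*(-7) = -7/3)
P = -4 (P = 4 + (1 - 5)*2 = 4 - 4*2 = 4 - 8 = -4)
G(K) = -4 (G(K) = -1 - 3 = -4)
x(c) = 4 + c²
-137 + k(z)*(x(G(P)) - 1*63) = -137 - 7*((4 + (-4)²) - 1*63)/3 = -137 - 7*((4 + 16) - 63)/3 = -137 - 7*(20 - 63)/3 = -137 - 7/3*(-43) = -137 + 301/3 = -110/3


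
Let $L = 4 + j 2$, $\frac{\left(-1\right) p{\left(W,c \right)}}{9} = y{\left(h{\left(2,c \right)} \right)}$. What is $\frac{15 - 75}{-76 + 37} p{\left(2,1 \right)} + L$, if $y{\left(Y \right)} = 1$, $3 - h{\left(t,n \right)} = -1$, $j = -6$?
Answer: $- \frac{284}{13} \approx -21.846$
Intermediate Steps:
$h{\left(t,n \right)} = 4$ ($h{\left(t,n \right)} = 3 - -1 = 3 + 1 = 4$)
$p{\left(W,c \right)} = -9$ ($p{\left(W,c \right)} = \left(-9\right) 1 = -9$)
$L = -8$ ($L = 4 - 12 = -8$)
$\frac{15 - 75}{-76 + 37} p{\left(2,1 \right)} + L = \frac{15 - 75}{-76 + 37} \left(-9\right) - 8 = - \frac{60}{-39} \left(-9\right) - 8 = \left(-60\right) \left(- \frac{1}{39}\right) \left(-9\right) - 8 = \frac{20}{13} \left(-9\right) - 8 = - \frac{180}{13} - 8 = - \frac{284}{13}$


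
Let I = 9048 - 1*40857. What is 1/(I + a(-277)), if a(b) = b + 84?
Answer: -1/32002 ≈ -3.1248e-5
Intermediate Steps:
I = -31809 (I = 9048 - 40857 = -31809)
a(b) = 84 + b
1/(I + a(-277)) = 1/(-31809 + (84 - 277)) = 1/(-31809 - 193) = 1/(-32002) = -1/32002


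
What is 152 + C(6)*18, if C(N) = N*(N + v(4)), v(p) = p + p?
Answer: 1664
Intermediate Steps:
v(p) = 2*p
C(N) = N*(8 + N) (C(N) = N*(N + 2*4) = N*(N + 8) = N*(8 + N))
152 + C(6)*18 = 152 + (6*(8 + 6))*18 = 152 + (6*14)*18 = 152 + 84*18 = 152 + 1512 = 1664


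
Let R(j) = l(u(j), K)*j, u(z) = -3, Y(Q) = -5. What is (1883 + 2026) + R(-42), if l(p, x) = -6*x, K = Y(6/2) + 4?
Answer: 3657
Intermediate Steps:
K = -1 (K = -5 + 4 = -1)
R(j) = 6*j (R(j) = (-6*(-1))*j = 6*j)
(1883 + 2026) + R(-42) = (1883 + 2026) + 6*(-42) = 3909 - 252 = 3657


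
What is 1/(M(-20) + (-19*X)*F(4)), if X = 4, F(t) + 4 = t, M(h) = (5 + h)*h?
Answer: 1/300 ≈ 0.0033333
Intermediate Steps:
M(h) = h*(5 + h)
F(t) = -4 + t
1/(M(-20) + (-19*X)*F(4)) = 1/(-20*(5 - 20) + (-19*4)*(-4 + 4)) = 1/(-20*(-15) - 76*0) = 1/(300 + 0) = 1/300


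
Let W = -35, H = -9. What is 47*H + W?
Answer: -458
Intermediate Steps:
47*H + W = 47*(-9) - 35 = -423 - 35 = -458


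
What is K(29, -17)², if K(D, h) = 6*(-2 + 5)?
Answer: 324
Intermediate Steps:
K(D, h) = 18 (K(D, h) = 6*3 = 18)
K(29, -17)² = 18² = 324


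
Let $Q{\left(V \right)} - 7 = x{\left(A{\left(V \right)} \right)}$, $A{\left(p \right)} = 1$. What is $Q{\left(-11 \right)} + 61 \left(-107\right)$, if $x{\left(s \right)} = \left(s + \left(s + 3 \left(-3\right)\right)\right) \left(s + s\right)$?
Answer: $-6534$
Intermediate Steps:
$x{\left(s \right)} = 2 s \left(-9 + 2 s\right)$ ($x{\left(s \right)} = \left(s + \left(s - 9\right)\right) 2 s = \left(s + \left(-9 + s\right)\right) 2 s = \left(-9 + 2 s\right) 2 s = 2 s \left(-9 + 2 s\right)$)
$Q{\left(V \right)} = -7$ ($Q{\left(V \right)} = 7 + 2 \cdot 1 \left(-9 + 2 \cdot 1\right) = 7 + 2 \cdot 1 \left(-9 + 2\right) = 7 + 2 \cdot 1 \left(-7\right) = 7 - 14 = -7$)
$Q{\left(-11 \right)} + 61 \left(-107\right) = -7 + 61 \left(-107\right) = -7 - 6527 = -6534$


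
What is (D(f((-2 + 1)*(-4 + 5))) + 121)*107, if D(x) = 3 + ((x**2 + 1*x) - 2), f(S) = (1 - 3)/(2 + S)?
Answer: 13268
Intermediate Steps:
f(S) = -2/(2 + S)
D(x) = 1 + x + x**2 (D(x) = 3 + ((x**2 + x) - 2) = 3 + ((x + x**2) - 2) = 3 + (-2 + x + x**2) = 1 + x + x**2)
(D(f((-2 + 1)*(-4 + 5))) + 121)*107 = ((1 - 2/(2 + (-2 + 1)*(-4 + 5)) + (-2/(2 + (-2 + 1)*(-4 + 5)))**2) + 121)*107 = ((1 - 2/(2 - 1*1) + (-2/(2 - 1*1))**2) + 121)*107 = ((1 - 2/(2 - 1) + (-2/(2 - 1))**2) + 121)*107 = ((1 - 2/1 + (-2/1)**2) + 121)*107 = ((1 - 2*1 + (-2*1)**2) + 121)*107 = ((1 - 2 + (-2)**2) + 121)*107 = ((1 - 2 + 4) + 121)*107 = (3 + 121)*107 = 124*107 = 13268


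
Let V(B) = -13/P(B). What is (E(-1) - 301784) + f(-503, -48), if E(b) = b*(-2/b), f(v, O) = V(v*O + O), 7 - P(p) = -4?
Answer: -3319659/11 ≈ -3.0179e+5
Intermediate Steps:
P(p) = 11 (P(p) = 7 - 1*(-4) = 7 + 4 = 11)
V(B) = -13/11
f(v, O) = -13/11
E(b) = -2
(E(-1) - 301784) + f(-503, -48) = (-2 - 301784) - 13/11 = -301786 - 13/11 = -3319659/11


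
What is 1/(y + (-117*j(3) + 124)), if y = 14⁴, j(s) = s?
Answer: 1/38189 ≈ 2.6186e-5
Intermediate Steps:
y = 38416
1/(y + (-117*j(3) + 124)) = 1/(38416 + (-117*3 + 124)) = 1/(38416 + (-351 + 124)) = 1/(38416 - 227) = 1/38189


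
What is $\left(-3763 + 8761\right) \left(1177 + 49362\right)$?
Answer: $252593922$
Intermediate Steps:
$\left(-3763 + 8761\right) \left(1177 + 49362\right) = 4998 \cdot 50539 = 252593922$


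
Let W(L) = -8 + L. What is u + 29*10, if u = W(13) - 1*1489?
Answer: -1194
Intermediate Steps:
u = -1484 (u = (-8 + 13) - 1*1489 = 5 - 1489 = -1484)
u + 29*10 = -1484 + 29*10 = -1484 + 290 = -1194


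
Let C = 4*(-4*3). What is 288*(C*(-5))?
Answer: 69120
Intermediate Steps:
C = -48 (C = 4*(-12) = -48)
288*(C*(-5)) = 288*(-48*(-5)) = 288*240 = 69120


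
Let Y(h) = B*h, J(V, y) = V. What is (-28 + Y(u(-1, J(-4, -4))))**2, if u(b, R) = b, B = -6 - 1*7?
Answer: 225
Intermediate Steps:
B = -13 (B = -6 - 7 = -13)
Y(h) = -13*h
(-28 + Y(u(-1, J(-4, -4))))**2 = (-28 - 13*(-1))**2 = (-28 + 13)**2 = (-15)**2 = 225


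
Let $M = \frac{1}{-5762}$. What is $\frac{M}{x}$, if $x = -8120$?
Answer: $\frac{1}{46787440} \approx 2.1373 \cdot 10^{-8}$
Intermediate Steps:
$M = - \frac{1}{5762} \approx -0.00017355$
$\frac{M}{x} = - \frac{1}{5762 \left(-8120\right)} = \left(- \frac{1}{5762}\right) \left(- \frac{1}{8120}\right) = \frac{1}{46787440}$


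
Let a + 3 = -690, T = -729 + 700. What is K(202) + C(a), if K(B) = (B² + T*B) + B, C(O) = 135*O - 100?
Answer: -58507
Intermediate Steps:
T = -29
a = -693 (a = -3 - 690 = -693)
C(O) = -100 + 135*O
K(B) = B² - 28*B (K(B) = (B² - 29*B) + B = B² - 28*B)
K(202) + C(a) = 202*(-28 + 202) + (-100 + 135*(-693)) = 202*174 + (-100 - 93555) = 35148 - 93655 = -58507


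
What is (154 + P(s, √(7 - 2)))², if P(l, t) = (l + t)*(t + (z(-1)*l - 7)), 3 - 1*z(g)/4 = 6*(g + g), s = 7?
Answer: 10184500 + 2562000*√5 ≈ 1.5913e+7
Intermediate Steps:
z(g) = 12 - 48*g (z(g) = 12 - 24*(g + g) = 12 - 24*2*g = 12 - 48*g)
P(l, t) = (l + t)*(-7 + t + 60*l) (P(l, t) = (l + t)*(t + ((12 - 48*(-1))*l - 7)) = (l + t)*(t + ((12 + 48)*l - 7)) = (l + t)*(t + (60*l - 7)) = (l + t)*(t + (-7 + 60*l)) = (l + t)*(-7 + t + 60*l))
(154 + P(s, √(7 - 2)))² = (154 + ((√(7 - 2))² - 7*7 - 7*√(7 - 2) + 60*7² + 61*7*√(7 - 2)))² = (154 + ((√5)² - 49 - 7*√5 + 60*49 + 61*7*√5))² = (154 + (5 - 49 - 7*√5 + 2940 + 427*√5))² = (154 + (2896 + 420*√5))² = (3050 + 420*√5)²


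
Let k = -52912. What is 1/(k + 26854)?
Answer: -1/26058 ≈ -3.8376e-5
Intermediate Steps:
1/(k + 26854) = 1/(-52912 + 26854) = 1/(-26058) = -1/26058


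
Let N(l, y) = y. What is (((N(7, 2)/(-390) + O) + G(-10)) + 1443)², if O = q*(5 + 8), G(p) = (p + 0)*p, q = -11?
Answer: 74528454001/38025 ≈ 1.9600e+6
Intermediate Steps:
G(p) = p² (G(p) = p*p = p²)
O = -143 (O = -11*(5 + 8) = -11*13 = -143)
(((N(7, 2)/(-390) + O) + G(-10)) + 1443)² = (((2/(-390) - 143) + (-10)²) + 1443)² = (((2*(-1/390) - 143) + 100) + 1443)² = (((-1/195 - 143) + 100) + 1443)² = ((-27886/195 + 100) + 1443)² = (-8386/195 + 1443)² = (272999/195)² = 74528454001/38025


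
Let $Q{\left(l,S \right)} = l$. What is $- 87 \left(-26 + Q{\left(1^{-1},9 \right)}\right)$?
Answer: $2175$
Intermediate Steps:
$- 87 \left(-26 + Q{\left(1^{-1},9 \right)}\right) = - 87 \left(-26 + 1^{-1}\right) = - 87 \left(-26 + 1\right) = \left(-87\right) \left(-25\right) = 2175$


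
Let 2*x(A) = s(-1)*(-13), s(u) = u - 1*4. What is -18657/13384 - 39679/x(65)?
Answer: -1063340177/869960 ≈ -1222.3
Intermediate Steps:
s(u) = -4 + u (s(u) = u - 4 = -4 + u)
x(A) = 65/2 (x(A) = ((-4 - 1)*(-13))/2 = (-5*(-13))/2 = (1/2)*65 = 65/2)
-18657/13384 - 39679/x(65) = -18657/13384 - 39679/65/2 = -18657*1/13384 - 39679*2/65 = -18657/13384 - 79358/65 = -1063340177/869960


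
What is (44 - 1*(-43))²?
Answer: 7569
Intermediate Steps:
(44 - 1*(-43))² = (44 + 43)² = 87² = 7569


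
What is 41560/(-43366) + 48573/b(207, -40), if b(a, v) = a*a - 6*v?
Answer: 52606313/311432929 ≈ 0.16892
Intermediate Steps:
b(a, v) = a² - 6*v
41560/(-43366) + 48573/b(207, -40) = 41560/(-43366) + 48573/(207² - 6*(-40)) = 41560*(-1/43366) + 48573/(42849 + 240) = -20780/21683 + 48573/43089 = -20780/21683 + 48573*(1/43089) = -20780/21683 + 16191/14363 = 52606313/311432929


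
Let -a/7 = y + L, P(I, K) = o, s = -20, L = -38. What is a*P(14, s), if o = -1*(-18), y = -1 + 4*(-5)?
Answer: 7434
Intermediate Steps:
y = -21 (y = -1 - 20 = -21)
o = 18
P(I, K) = 18
a = 413 (a = -7*(-21 - 38) = -7*(-59) = 413)
a*P(14, s) = 413*18 = 7434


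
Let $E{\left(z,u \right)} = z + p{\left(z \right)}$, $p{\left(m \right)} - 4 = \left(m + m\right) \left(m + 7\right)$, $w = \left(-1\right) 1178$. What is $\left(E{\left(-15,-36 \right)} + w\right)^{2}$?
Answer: $900601$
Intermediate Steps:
$w = -1178$
$p{\left(m \right)} = 4 + 2 m \left(7 + m\right)$ ($p{\left(m \right)} = 4 + \left(m + m\right) \left(m + 7\right) = 4 + 2 m \left(7 + m\right)$)
$E{\left(z,u \right)} = 4 + 2 z^{2} + 15 z$ ($E{\left(z,u \right)} = z + \left(4 + 2 z^{2} + 14 z\right) = 4 + 2 z^{2} + 15 z$)
$\left(E{\left(-15,-36 \right)} + w\right)^{2} = \left(\left(4 + 2 \left(-15\right)^{2} + 15 \left(-15\right)\right) - 1178\right)^{2} = \left(\left(4 + 2 \cdot 225 - 225\right) - 1178\right)^{2} = \left(\left(4 + 450 - 225\right) - 1178\right)^{2} = \left(229 - 1178\right)^{2} = \left(-949\right)^{2} = 900601$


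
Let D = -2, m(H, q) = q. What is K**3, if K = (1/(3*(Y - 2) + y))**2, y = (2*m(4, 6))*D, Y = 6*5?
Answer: 1/46656000000 ≈ 2.1433e-11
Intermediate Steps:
Y = 30
y = -24 (y = (2*6)*(-2) = 12*(-2) = -24)
K = 1/3600 (K = (1/(3*(30 - 2) - 24))**2 = (1/(3*28 - 24))**2 = (1/(84 - 24))**2 = (1/60)**2 = 1/3600 ≈ 0.00027778)
K**3 = (1/3600)**3 = 1/46656000000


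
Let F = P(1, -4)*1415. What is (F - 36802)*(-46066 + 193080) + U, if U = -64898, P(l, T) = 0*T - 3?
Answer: -6034548556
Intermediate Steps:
P(l, T) = -3 (P(l, T) = 0 - 3 = -3)
F = -4245 (F = -3*1415 = -4245)
(F - 36802)*(-46066 + 193080) + U = (-4245 - 36802)*(-46066 + 193080) - 64898 = -41047*147014 - 64898 = -6034483658 - 64898 = -6034548556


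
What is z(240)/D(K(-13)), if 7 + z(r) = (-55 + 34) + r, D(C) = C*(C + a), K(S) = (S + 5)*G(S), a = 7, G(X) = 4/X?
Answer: 8957/984 ≈ 9.1026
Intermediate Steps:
K(S) = 4*(5 + S)/S (K(S) = (S + 5)*(4/S) = (5 + S)*(4/S) = 4*(5 + S)/S)
D(C) = C*(7 + C) (D(C) = C*(C + 7) = C*(7 + C))
z(r) = -28 + r (z(r) = -7 + ((-55 + 34) + r) = -7 + (-21 + r) = -28 + r)
z(240)/D(K(-13)) = (-28 + 240)/(((4 + 20/(-13))*(7 + (4 + 20/(-13))))) = 212/(((4 + 20*(-1/13))*(7 + (4 + 20*(-1/13))))) = 212/(((4 - 20/13)*(7 + (4 - 20/13)))) = 212/((32*(7 + 32/13)/13)) = 212/(((32/13)*(123/13))) = 212/(3936/169) = 212*(169/3936) = 8957/984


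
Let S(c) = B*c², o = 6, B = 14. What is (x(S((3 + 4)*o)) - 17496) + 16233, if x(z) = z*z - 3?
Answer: 609891150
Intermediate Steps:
S(c) = 14*c²
x(z) = -3 + z² (x(z) = z² - 3 = -3 + z²)
(x(S((3 + 4)*o)) - 17496) + 16233 = ((-3 + (14*((3 + 4)*6)²)²) - 17496) + 16233 = ((-3 + (14*(7*6)²)²) - 17496) + 16233 = ((-3 + (14*42²)²) - 17496) + 16233 = ((-3 + (14*1764)²) - 17496) + 16233 = ((-3 + 24696²) - 17496) + 16233 = ((-3 + 609892416) - 17496) + 16233 = (609892413 - 17496) + 16233 = 609874917 + 16233 = 609891150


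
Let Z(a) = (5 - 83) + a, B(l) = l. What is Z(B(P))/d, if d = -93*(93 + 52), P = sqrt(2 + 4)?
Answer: 26/4495 - sqrt(6)/13485 ≈ 0.0056026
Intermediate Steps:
P = sqrt(6) ≈ 2.4495
Z(a) = -78 + a
d = -13485 (d = -93*145 = -13485)
Z(B(P))/d = (-78 + sqrt(6))/(-13485) = (-78 + sqrt(6))*(-1/13485) = 26/4495 - sqrt(6)/13485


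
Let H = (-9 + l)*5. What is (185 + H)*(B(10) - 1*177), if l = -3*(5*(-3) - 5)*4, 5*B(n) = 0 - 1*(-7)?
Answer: -235304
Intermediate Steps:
B(n) = 7/5 (B(n) = (0 - 1*(-7))/5 = (0 + 7)/5 = (⅕)*7 = 7/5)
l = 240 (l = -3*(-15 - 5)*4 = -3*(-20)*4 = 60*4 = 240)
H = 1155 (H = (-9 + 240)*5 = 231*5 = 1155)
(185 + H)*(B(10) - 1*177) = (185 + 1155)*(7/5 - 1*177) = 1340*(7/5 - 177) = 1340*(-878/5) = -235304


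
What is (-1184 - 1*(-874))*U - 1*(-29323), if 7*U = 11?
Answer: 201851/7 ≈ 28836.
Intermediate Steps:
U = 11/7 (U = (⅐)*11 = 11/7 ≈ 1.5714)
(-1184 - 1*(-874))*U - 1*(-29323) = (-1184 - 1*(-874))*(11/7) - 1*(-29323) = (-1184 + 874)*(11/7) + 29323 = -310*11/7 + 29323 = -3410/7 + 29323 = 201851/7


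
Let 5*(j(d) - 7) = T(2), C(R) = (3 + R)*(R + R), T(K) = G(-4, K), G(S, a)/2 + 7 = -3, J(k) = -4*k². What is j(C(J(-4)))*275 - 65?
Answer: 760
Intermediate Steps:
G(S, a) = -20 (G(S, a) = -14 + 2*(-3) = -14 - 6 = -20)
T(K) = -20
C(R) = 2*R*(3 + R) (C(R) = (3 + R)*(2*R) = 2*R*(3 + R))
j(d) = 3 (j(d) = 7 + (⅕)*(-20) = 7 - 4 = 3)
j(C(J(-4)))*275 - 65 = 3*275 - 65 = 825 - 65 = 760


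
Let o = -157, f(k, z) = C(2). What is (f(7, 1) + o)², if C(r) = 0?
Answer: 24649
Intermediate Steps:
f(k, z) = 0
(f(7, 1) + o)² = (0 - 157)² = (-157)² = 24649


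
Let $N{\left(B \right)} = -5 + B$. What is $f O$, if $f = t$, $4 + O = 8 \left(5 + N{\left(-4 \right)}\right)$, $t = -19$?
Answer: $684$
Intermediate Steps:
$O = -36$ ($O = -4 + 8 \left(5 - 9\right) = -4 + 8 \left(-4\right) = -4 - 32 = -36$)
$f = -19$
$f O = \left(-19\right) \left(-36\right) = 684$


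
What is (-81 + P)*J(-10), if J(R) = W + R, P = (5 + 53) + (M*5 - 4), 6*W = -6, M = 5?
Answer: 22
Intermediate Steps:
W = -1 (W = (⅙)*(-6) = -1)
P = 79 (P = (5 + 53) + (5*5 - 4) = 58 + (25 - 4) = 58 + 21 = 79)
J(R) = -1 + R
(-81 + P)*J(-10) = (-81 + 79)*(-1 - 10) = -2*(-11) = 22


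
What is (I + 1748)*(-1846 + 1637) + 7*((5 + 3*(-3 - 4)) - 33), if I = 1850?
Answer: -752325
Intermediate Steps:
(I + 1748)*(-1846 + 1637) + 7*((5 + 3*(-3 - 4)) - 33) = (1850 + 1748)*(-1846 + 1637) + 7*((5 + 3*(-3 - 4)) - 33) = 3598*(-209) + 7*((5 + 3*(-7)) - 33) = -751982 + 7*((5 - 21) - 33) = -751982 + 7*(-16 - 33) = -751982 + 7*(-49) = -751982 - 343 = -752325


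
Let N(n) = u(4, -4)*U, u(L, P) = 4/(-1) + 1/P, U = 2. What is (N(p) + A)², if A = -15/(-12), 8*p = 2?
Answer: 841/16 ≈ 52.563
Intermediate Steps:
p = ¼ (p = (⅛)*2 = ¼ ≈ 0.25000)
A = 5/4 (A = -15*(-1/12) = 5/4 ≈ 1.2500)
u(L, P) = -4 + 1/P (u(L, P) = 4*(-1) + 1/P = -4 + 1/P)
N(n) = -17/2 (N(n) = (-4 + 1/(-4))*2 = (-4 - ¼)*2 = -17/4*2 = -17/2)
(N(p) + A)² = (-17/2 + 5/4)² = (-29/4)² = 841/16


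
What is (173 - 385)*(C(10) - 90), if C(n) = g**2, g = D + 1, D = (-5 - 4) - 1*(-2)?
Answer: 11448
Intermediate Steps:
D = -7 (D = -9 + 2 = -7)
g = -6 (g = -7 + 1 = -6)
C(n) = 36 (C(n) = (-6)**2 = 36)
(173 - 385)*(C(10) - 90) = (173 - 385)*(36 - 90) = -212*(-54) = 11448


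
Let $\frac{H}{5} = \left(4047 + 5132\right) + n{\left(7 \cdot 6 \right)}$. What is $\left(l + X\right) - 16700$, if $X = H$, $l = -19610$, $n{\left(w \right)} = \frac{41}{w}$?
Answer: $\frac{402775}{42} \approx 9589.9$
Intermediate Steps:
$H = \frac{1927795}{42}$ ($H = 5 \left(\left(4047 + 5132\right) + \frac{41}{7 \cdot 6}\right) = 5 \left(9179 + \frac{41}{42}\right) = 5 \cdot \frac{385559}{42} = \frac{1927795}{42} \approx 45900.0$)
$X = \frac{1927795}{42} \approx 45900.0$
$\left(l + X\right) - 16700 = \left(-19610 + \frac{1927795}{42}\right) - 16700 = \frac{1104175}{42} - 16700 = \frac{402775}{42}$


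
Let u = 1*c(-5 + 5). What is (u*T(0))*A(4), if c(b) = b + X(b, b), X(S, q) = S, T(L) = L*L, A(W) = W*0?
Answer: 0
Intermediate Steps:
A(W) = 0
T(L) = L²
c(b) = 2*b (c(b) = b + b = 2*b)
u = 0 (u = 1*(2*(-5 + 5)) = 1*(2*0) = 1*0 = 0)
(u*T(0))*A(4) = (0*0²)*0 = (0*0)*0 = 0*0 = 0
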